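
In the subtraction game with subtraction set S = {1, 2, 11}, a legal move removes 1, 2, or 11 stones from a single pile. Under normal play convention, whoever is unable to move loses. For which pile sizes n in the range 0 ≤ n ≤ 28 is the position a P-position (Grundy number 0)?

0, 3, 6, 9, 12, 15, 18, 21, 24, 27

G(0) = 0
G(1) = mex{0} = 1
G(2) = mex{1,0} = 2
G(3) = mex{2,1} = 0
G(4) = mex{0,2} = 1
G(5) = mex{1,0} = 2
G(6) = mex{2,1} = 0
G(7) = mex{0,2} = 1
G(8) = mex{1,0} = 2
G(9) = mex{2,1} = 0
G(10) = mex{0,2} = 1
G(11) = mex{1,0,0} = 2
G(12) = mex{2,1,1} = 0
G(13) = mex{0,2,2} = 1
G(14) = mex{1,0,0} = 2
G(15) = mex{2,1,1} = 0
G(16) = mex{0,2,2} = 1
G(17) = mex{1,0,0} = 2
G(18) = mex{2,1,1} = 0
G(19) = mex{0,2,2} = 1
G(20) = mex{1,0,0} = 2
G(21) = mex{2,1,1} = 0
G(22) = mex{0,2,2} = 1
G(23) = mex{1,0,0} = 2
G(24) = mex{2,1,1} = 0
G(25) = mex{0,2,2} = 1
G(26) = mex{1,0,0} = 2
G(27) = mex{2,1,1} = 0
G(28) = mex{0,2,2} = 1
P-positions are exactly the n with G(n) = 0.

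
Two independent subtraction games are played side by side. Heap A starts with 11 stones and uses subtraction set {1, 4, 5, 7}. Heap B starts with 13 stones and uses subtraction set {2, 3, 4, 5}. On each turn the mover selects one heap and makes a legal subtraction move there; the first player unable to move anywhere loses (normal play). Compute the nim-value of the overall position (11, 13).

2

Heap A, S = {1, 4, 5, 7}:
n :  0  1  2  3  4  5  6  7  8  9 10 11
G :  0  1  0  1  2  3  2  3  0  1  0  1
G_A(11) = 1.
Heap B, S = {2, 3, 4, 5}:
n :  0  1  2  3  4  5  6  7  8  9 10 11 12 13
G :  0  0  1  1  2  2  3  0  0  1  1  2  2  3
G_B(13) = 3.
Combined Grundy value = 1 ⊕ 3 = 2.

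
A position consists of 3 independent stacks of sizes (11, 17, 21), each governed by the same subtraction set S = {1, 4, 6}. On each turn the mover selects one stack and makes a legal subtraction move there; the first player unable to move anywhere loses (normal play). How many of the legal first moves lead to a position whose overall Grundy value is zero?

0

All stacks use S = {1, 4, 6}:
G(0) = 0
G(1) = mex{0} = 1
G(2) = mex{1} = 0
G(3) = mex{0} = 1
G(4) = mex{1,0} = 2
G(5) = mex{2,1} = 0
G(6) = mex{0,0,0} = 1
G(7) = mex{1,1,1} = 0
G(8) = mex{0,2,0} = 1
G(9) = mex{1,0,1} = 2
G(10) = mex{2,1,2} = 0
G(11) = mex{0,0,0} = 1
G(12) = mex{1,1,1} = 0
G(13) = mex{0,2,0} = 1
G(14) = mex{1,0,1} = 2
G(15) = mex{2,1,2} = 0
G(16) = mex{0,0,0} = 1
G(17) = mex{1,1,1} = 0
G(18) = mex{0,2,0} = 1
G(19) = mex{1,0,1} = 2
G(20) = mex{2,1,2} = 0
G(21) = mex{0,0,0} = 1
Stack A: G(11) = 1.
Stack B: G(17) = 0.
Stack C: G(21) = 1.
Combined Grundy value = 1 ⊕ 0 ⊕ 1 = 0.
A winning move leaves total XOR = 0, i.e. changes one component's Grundy value g to g ⊕ X where X is the current total.
Stack A: target g' = 1⊕0 = 1, but every legal move changes the Grundy value (mex property), so 0 moves.
Stack B: target g' = 0⊕0 = 0, but every legal move changes the Grundy value (mex property), so 0 moves.
Stack C: target g' = 1⊕0 = 1, but every legal move changes the Grundy value (mex property), so 0 moves.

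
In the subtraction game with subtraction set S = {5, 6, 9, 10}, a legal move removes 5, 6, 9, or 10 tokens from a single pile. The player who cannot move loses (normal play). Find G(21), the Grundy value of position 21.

1

G(0) = 0
G(1) = mex{} = 0
G(2) = mex{} = 0
G(3) = mex{} = 0
G(4) = mex{} = 0
G(5) = mex{0} = 1
G(6) = mex{0,0} = 1
G(7) = mex{0,0} = 1
G(8) = mex{0,0} = 1
G(9) = mex{0,0,0} = 1
G(10) = mex{1,0,0,0} = 2
G(11) = mex{1,1,0,0} = 2
G(12) = mex{1,1,0,0} = 2
G(13) = mex{1,1,0,0} = 2
G(14) = mex{1,1,1,0} = 2
G(15) = mex{2,1,1,1} = 0
G(16) = mex{2,2,1,1} = 0
G(17) = mex{2,2,1,1} = 0
G(18) = mex{2,2,1,1} = 0
G(19) = mex{2,2,2,1} = 0
G(20) = mex{0,2,2,2} = 1
G(21) = mex{0,0,2,2} = 1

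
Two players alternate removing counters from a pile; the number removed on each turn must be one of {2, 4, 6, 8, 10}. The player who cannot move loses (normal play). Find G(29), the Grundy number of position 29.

n :  0  1  2  3  4  5  6  7  8  9 10 11 12 13 14 15 16 17 18 19 20 21 22 23 24 25 26 27 28 29
G :  0  0  1  1  2  2  3  3  4  4  5  5  0  0  1  1  2  2  3  3  4  4  5  5  0  0  1  1  2  2

2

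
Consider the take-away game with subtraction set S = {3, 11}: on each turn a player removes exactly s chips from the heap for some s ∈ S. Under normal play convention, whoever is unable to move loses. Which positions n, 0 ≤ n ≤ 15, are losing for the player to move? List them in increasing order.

0, 1, 2, 6, 7, 8, 14, 15

n :  0  1  2  3  4  5  6  7  8  9 10 11 12 13 14 15
G :  0  0  0  1  1  1  0  0  0  1  1  1  2  2  0  0
P-positions are exactly the n with G(n) = 0.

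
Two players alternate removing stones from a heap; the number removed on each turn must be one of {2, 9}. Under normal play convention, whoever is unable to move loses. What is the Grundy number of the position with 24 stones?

n :  0  1  2  3  4  5  6  7  8  9 10 11 12 13 14 15 16 17 18 19 20 21 22 23 24
G :  0  0  1  1  0  0  1  1  0  2  1  0  0  1  1  0  0  1  1  0  2  1  0  0  1

1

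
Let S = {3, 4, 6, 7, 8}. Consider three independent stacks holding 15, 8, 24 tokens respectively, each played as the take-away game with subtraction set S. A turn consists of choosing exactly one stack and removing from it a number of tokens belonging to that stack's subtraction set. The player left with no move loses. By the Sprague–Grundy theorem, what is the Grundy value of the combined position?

All stacks use S = {3, 4, 6, 7, 8}:
n :  0  1  2  3  4  5  6  7  8  9 10 11 12 13 14 15 16 17 18 19 20 21 22 23 24
G :  0  0  0  1  1  1  2  2  2  3  3  0  0  0  1  1  1  2  2  2  3  3  0  0  0
Stack A: G(15) = 1.
Stack B: G(8) = 2.
Stack C: G(24) = 0.
Combined Grundy value = 1 ⊕ 2 ⊕ 0 = 3.

3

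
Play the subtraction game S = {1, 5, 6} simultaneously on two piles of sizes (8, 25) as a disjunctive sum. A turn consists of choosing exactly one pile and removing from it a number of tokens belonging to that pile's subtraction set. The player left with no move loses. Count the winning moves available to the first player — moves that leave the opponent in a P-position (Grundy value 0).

All piles use S = {1, 5, 6}:
G(0) = 0
G(1) = mex{0} = 1
G(2) = mex{1} = 0
G(3) = mex{0} = 1
G(4) = mex{1} = 0
G(5) = mex{0,0} = 1
G(6) = mex{1,1,0} = 2
G(7) = mex{2,0,1} = 3
G(8) = mex{3,1,0} = 2
G(9) = mex{2,0,1} = 3
G(10) = mex{3,1,0} = 2
G(11) = mex{2,2,1} = 0
G(12) = mex{0,3,2} = 1
G(13) = mex{1,2,3} = 0
G(14) = mex{0,3,2} = 1
G(15) = mex{1,2,3} = 0
G(16) = mex{0,0,2} = 1
G(17) = mex{1,1,0} = 2
G(18) = mex{2,0,1} = 3
G(19) = mex{3,1,0} = 2
G(20) = mex{2,0,1} = 3
G(21) = mex{3,1,0} = 2
G(22) = mex{2,2,1} = 0
G(23) = mex{0,3,2} = 1
G(24) = mex{1,2,3} = 0
G(25) = mex{0,3,2} = 1
Pile A: G(8) = 2.
Pile B: G(25) = 1.
Combined Grundy value = 2 ⊕ 1 = 3.
A winning move leaves total XOR = 0, i.e. changes one component's Grundy value g to g ⊕ X where X is the current total.
Pile A: need g' = 2⊕3 = 1. Options: 8−1→G=3, 8−5→G=1, 8−6→G=0. Hits: 1.
Pile B: need g' = 1⊕3 = 2. Options: 25−1→G=0, 25−5→G=3, 25−6→G=2. Hits: 1.

2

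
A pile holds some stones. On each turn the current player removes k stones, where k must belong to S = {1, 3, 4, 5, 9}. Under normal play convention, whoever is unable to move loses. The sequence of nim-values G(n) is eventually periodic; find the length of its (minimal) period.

n :  0  1  2  3  4  5  6  7  8  9 10 11 12 13 14 15 16 17 18
G :  0  1  0  1  2  3  2  3  0  1  0  1  2  3  2  3  0  1  0
G(n+8) = G(n) holds for n = 0,…,8 (a full window of length max(S) = 9), so the sequence is purely periodic with period 8.

8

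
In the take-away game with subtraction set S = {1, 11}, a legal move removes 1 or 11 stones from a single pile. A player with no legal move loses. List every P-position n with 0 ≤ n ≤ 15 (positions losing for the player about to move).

0, 2, 4, 6, 8, 10, 12, 14

n :  0  1  2  3  4  5  6  7  8  9 10 11 12 13 14 15
G :  0  1  0  1  0  1  0  1  0  1  0  1  0  1  0  1
P-positions are exactly the n with G(n) = 0.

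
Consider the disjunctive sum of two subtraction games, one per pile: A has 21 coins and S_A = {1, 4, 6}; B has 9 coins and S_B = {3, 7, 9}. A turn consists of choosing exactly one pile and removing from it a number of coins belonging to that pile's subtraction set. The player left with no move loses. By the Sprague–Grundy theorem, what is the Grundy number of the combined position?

0

Pile A, S = {1, 4, 6}:
n :  0  1  2  3  4  5  6  7  8  9 10 11 12 13 14 15 16 17 18 19 20 21
G :  0  1  0  1  2  0  1  0  1  2  0  1  0  1  2  0  1  0  1  2  0  1
G_A(21) = 1.
Pile B, S = {3, 7, 9}:
G(0) = 0
G(1) = mex{} = 0
G(2) = mex{} = 0
G(3) = mex{0} = 1
G(4) = mex{0} = 1
G(5) = mex{0} = 1
G(6) = mex{1} = 0
G(7) = mex{1,0} = 2
G(8) = mex{1,0} = 2
G(9) = mex{0,0,0} = 1
G_B(9) = 1.
Combined Grundy value = 1 ⊕ 1 = 0.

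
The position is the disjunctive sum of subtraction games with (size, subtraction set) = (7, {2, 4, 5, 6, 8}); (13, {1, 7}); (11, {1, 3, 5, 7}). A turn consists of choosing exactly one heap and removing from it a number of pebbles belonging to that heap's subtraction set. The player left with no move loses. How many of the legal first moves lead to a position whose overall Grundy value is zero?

Heap A, S = {2, 4, 5, 6, 8}:
G(0) = 0
G(1) = mex{} = 0
G(2) = mex{0} = 1
G(3) = mex{0} = 1
G(4) = mex{1,0} = 2
G(5) = mex{1,0,0} = 2
G(6) = mex{2,1,0,0} = 3
G(7) = mex{2,1,1,0} = 3
G_A(7) = 3.
Heap B, S = {1, 7}:
G(0) = 0
G(1) = mex{0} = 1
G(2) = mex{1} = 0
G(3) = mex{0} = 1
G(4) = mex{1} = 0
G(5) = mex{0} = 1
G(6) = mex{1} = 0
G(7) = mex{0,0} = 1
G(8) = mex{1,1} = 0
G(9) = mex{0,0} = 1
G(10) = mex{1,1} = 0
G(11) = mex{0,0} = 1
G(12) = mex{1,1} = 0
G(13) = mex{0,0} = 1
G_B(13) = 1.
Heap C, S = {1, 3, 5, 7}:
G(0) = 0
G(1) = mex{0} = 1
G(2) = mex{1} = 0
G(3) = mex{0,0} = 1
G(4) = mex{1,1} = 0
G(5) = mex{0,0,0} = 1
G(6) = mex{1,1,1} = 0
G(7) = mex{0,0,0,0} = 1
G(8) = mex{1,1,1,1} = 0
G(9) = mex{0,0,0,0} = 1
G(10) = mex{1,1,1,1} = 0
G(11) = mex{0,0,0,0} = 1
G_C(11) = 1.
Combined Grundy value = 3 ⊕ 1 ⊕ 1 = 3.
A winning move leaves total XOR = 0, i.e. changes one component's Grundy value g to g ⊕ X where X is the current total.
Heap A: need g' = 3⊕3 = 0. Options: 7−2→G=2, 7−4→G=1, 7−5→G=1, 7−6→G=0. Hits: 1.
Heap B: need g' = 1⊕3 = 2. Options: 13−1→G=0, 13−7→G=0. Hits: 0.
Heap C: need g' = 1⊕3 = 2. Options: 11−1→G=0, 11−3→G=0, 11−5→G=0, 11−7→G=0. Hits: 0.

1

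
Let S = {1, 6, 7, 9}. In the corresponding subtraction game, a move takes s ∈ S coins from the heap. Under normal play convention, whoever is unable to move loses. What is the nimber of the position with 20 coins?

G(0) = 0
G(1) = mex{0} = 1
G(2) = mex{1} = 0
G(3) = mex{0} = 1
G(4) = mex{1} = 0
G(5) = mex{0} = 1
G(6) = mex{1,0} = 2
G(7) = mex{2,1,0} = 3
G(8) = mex{3,0,1} = 2
G(9) = mex{2,1,0,0} = 3
G(10) = mex{3,0,1,1} = 2
G(11) = mex{2,1,0,0} = 3
G(12) = mex{3,2,1,1} = 0
G(13) = mex{0,3,2,0} = 1
G(14) = mex{1,2,3,1} = 0
G(15) = mex{0,3,2,2} = 1
G(16) = mex{1,2,3,3} = 0
G(17) = mex{0,3,2,2} = 1
G(18) = mex{1,0,3,3} = 2
G(19) = mex{2,1,0,2} = 3
G(20) = mex{3,0,1,3} = 2

2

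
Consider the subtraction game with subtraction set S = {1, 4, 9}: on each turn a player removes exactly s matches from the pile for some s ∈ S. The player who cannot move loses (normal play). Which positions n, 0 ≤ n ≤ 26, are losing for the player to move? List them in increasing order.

G(0) = 0
G(1) = mex{0} = 1
G(2) = mex{1} = 0
G(3) = mex{0} = 1
G(4) = mex{1,0} = 2
G(5) = mex{2,1} = 0
G(6) = mex{0,0} = 1
G(7) = mex{1,1} = 0
G(8) = mex{0,2} = 1
G(9) = mex{1,0,0} = 2
G(10) = mex{2,1,1} = 0
G(11) = mex{0,0,0} = 1
G(12) = mex{1,1,1} = 0
G(13) = mex{0,2,2} = 1
G(14) = mex{1,0,0} = 2
G(15) = mex{2,1,1} = 0
G(16) = mex{0,0,0} = 1
G(17) = mex{1,1,1} = 0
G(18) = mex{0,2,2} = 1
G(19) = mex{1,0,0} = 2
G(20) = mex{2,1,1} = 0
G(21) = mex{0,0,0} = 1
G(22) = mex{1,1,1} = 0
G(23) = mex{0,2,2} = 1
G(24) = mex{1,0,0} = 2
G(25) = mex{2,1,1} = 0
G(26) = mex{0,0,0} = 1
P-positions are exactly the n with G(n) = 0.

0, 2, 5, 7, 10, 12, 15, 17, 20, 22, 25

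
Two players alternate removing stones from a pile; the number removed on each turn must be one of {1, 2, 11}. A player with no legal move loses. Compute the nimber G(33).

G(0) = 0
G(1) = mex{0} = 1
G(2) = mex{1,0} = 2
G(3) = mex{2,1} = 0
G(4) = mex{0,2} = 1
G(5) = mex{1,0} = 2
G(6) = mex{2,1} = 0
G(7) = mex{0,2} = 1
G(8) = mex{1,0} = 2
G(9) = mex{2,1} = 0
G(10) = mex{0,2} = 1
G(11) = mex{1,0,0} = 2
G(12) = mex{2,1,1} = 0
G(13) = mex{0,2,2} = 1
G(14) = mex{1,0,0} = 2
G(15) = mex{2,1,1} = 0
G(16) = mex{0,2,2} = 1
G(17) = mex{1,0,0} = 2
G(18) = mex{2,1,1} = 0
G(19) = mex{0,2,2} = 1
G(20) = mex{1,0,0} = 2
G(21) = mex{2,1,1} = 0
G(22) = mex{0,2,2} = 1
G(23) = mex{1,0,0} = 2
G(24) = mex{2,1,1} = 0
G(25) = mex{0,2,2} = 1
G(26) = mex{1,0,0} = 2
G(27) = mex{2,1,1} = 0
G(28) = mex{0,2,2} = 1
G(29) = mex{1,0,0} = 2
G(30) = mex{2,1,1} = 0
G(31) = mex{0,2,2} = 1
G(32) = mex{1,0,0} = 2
G(33) = mex{2,1,1} = 0

0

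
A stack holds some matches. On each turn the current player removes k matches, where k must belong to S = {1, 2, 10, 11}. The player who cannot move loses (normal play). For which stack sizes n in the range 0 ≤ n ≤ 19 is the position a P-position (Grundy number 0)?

n :  0  1  2  3  4  5  6  7  8  9 10 11 12 13 14 15 16 17 18 19
G :  0  1  2  0  1  2  0  1  2  0  1  2  0  1  2  0  1  2  0  1
P-positions are exactly the n with G(n) = 0.

0, 3, 6, 9, 12, 15, 18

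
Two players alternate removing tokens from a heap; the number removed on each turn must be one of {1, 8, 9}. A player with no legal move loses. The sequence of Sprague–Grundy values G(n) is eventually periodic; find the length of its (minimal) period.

n :  0  1  2  3  4  5  6  7  8  9 10 11 12 13 14 15 16 17 18 19 20 21 22 23 24 25 26 27 28 29 30 31 32 33
G :  0  1  0  1  0  1  0  1  2  3  2  3  2  3  2  3  0  1  0  1  0  1  0  1  2  3  2  3  2  3  2  3  0  1
G(n+16) = G(n) holds for n = 0,…,8 (a full window of length max(S) = 9), so the sequence is purely periodic with period 16.

16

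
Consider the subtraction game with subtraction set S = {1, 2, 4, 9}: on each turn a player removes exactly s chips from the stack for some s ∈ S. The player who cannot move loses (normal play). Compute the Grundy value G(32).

4

G(0) = 0
G(1) = mex{0} = 1
G(2) = mex{1,0} = 2
G(3) = mex{2,1} = 0
G(4) = mex{0,2,0} = 1
G(5) = mex{1,0,1} = 2
G(6) = mex{2,1,2} = 0
G(7) = mex{0,2,0} = 1
G(8) = mex{1,0,1} = 2
G(9) = mex{2,1,2,0} = 3
G(10) = mex{3,2,0,1} = 4
G(11) = mex{4,3,1,2} = 0
G(12) = mex{0,4,2,0} = 1
G(13) = mex{1,0,3,1} = 2
G(14) = mex{2,1,4,2} = 0
G(15) = mex{0,2,0,0} = 1
G(16) = mex{1,0,1,1} = 2
G(17) = mex{2,1,2,2} = 0
G(18) = mex{0,2,0,3} = 1
G(19) = mex{1,0,1,4} = 2
G(20) = mex{2,1,2,0} = 3
G(21) = mex{3,2,0,1} = 4
G(22) = mex{4,3,1,2} = 0
G(23) = mex{0,4,2,0} = 1
G(24) = mex{1,0,3,1} = 2
G(25) = mex{2,1,4,2} = 0
G(26) = mex{0,2,0,0} = 1
G(27) = mex{1,0,1,1} = 2
G(28) = mex{2,1,2,2} = 0
G(29) = mex{0,2,0,3} = 1
G(30) = mex{1,0,1,4} = 2
G(31) = mex{2,1,2,0} = 3
G(32) = mex{3,2,0,1} = 4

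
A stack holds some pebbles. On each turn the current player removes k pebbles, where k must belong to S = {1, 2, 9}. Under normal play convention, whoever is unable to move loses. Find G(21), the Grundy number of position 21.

1

G(0) = 0
G(1) = mex{0} = 1
G(2) = mex{1,0} = 2
G(3) = mex{2,1} = 0
G(4) = mex{0,2} = 1
G(5) = mex{1,0} = 2
G(6) = mex{2,1} = 0
G(7) = mex{0,2} = 1
G(8) = mex{1,0} = 2
G(9) = mex{2,1,0} = 3
G(10) = mex{3,2,1} = 0
G(11) = mex{0,3,2} = 1
G(12) = mex{1,0,0} = 2
G(13) = mex{2,1,1} = 0
G(14) = mex{0,2,2} = 1
G(15) = mex{1,0,0} = 2
G(16) = mex{2,1,1} = 0
G(17) = mex{0,2,2} = 1
G(18) = mex{1,0,3} = 2
G(19) = mex{2,1,0} = 3
G(20) = mex{3,2,1} = 0
G(21) = mex{0,3,2} = 1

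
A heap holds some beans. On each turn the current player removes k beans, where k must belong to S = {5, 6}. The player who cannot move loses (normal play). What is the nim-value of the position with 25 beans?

0

G(0) = 0
G(1) = mex{} = 0
G(2) = mex{} = 0
G(3) = mex{} = 0
G(4) = mex{} = 0
G(5) = mex{0} = 1
G(6) = mex{0,0} = 1
G(7) = mex{0,0} = 1
G(8) = mex{0,0} = 1
G(9) = mex{0,0} = 1
G(10) = mex{1,0} = 2
G(11) = mex{1,1} = 0
G(12) = mex{1,1} = 0
G(13) = mex{1,1} = 0
G(14) = mex{1,1} = 0
G(15) = mex{2,1} = 0
G(16) = mex{0,2} = 1
G(17) = mex{0,0} = 1
G(18) = mex{0,0} = 1
G(19) = mex{0,0} = 1
G(20) = mex{0,0} = 1
G(21) = mex{1,0} = 2
G(22) = mex{1,1} = 0
G(23) = mex{1,1} = 0
G(24) = mex{1,1} = 0
G(25) = mex{1,1} = 0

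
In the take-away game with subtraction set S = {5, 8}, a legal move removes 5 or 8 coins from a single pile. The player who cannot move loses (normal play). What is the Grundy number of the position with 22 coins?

1

n :  0  1  2  3  4  5  6  7  8  9 10 11 12 13 14 15 16 17 18 19 20 21 22
G :  0  0  0  0  0  1  1  1  1  1  2  2  2  0  0  0  0  0  1  1  1  1  1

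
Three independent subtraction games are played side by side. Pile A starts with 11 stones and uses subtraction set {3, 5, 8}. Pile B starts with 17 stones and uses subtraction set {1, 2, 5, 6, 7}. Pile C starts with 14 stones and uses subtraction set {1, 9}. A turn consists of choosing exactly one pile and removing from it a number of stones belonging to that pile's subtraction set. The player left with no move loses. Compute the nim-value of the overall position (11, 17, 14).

3

Pile A, S = {3, 5, 8}:
G(0) = 0
G(1) = mex{} = 0
G(2) = mex{} = 0
G(3) = mex{0} = 1
G(4) = mex{0} = 1
G(5) = mex{0,0} = 1
G(6) = mex{1,0} = 2
G(7) = mex{1,0} = 2
G(8) = mex{1,1,0} = 2
G(9) = mex{2,1,0} = 3
G(10) = mex{2,1,0} = 3
G(11) = mex{2,2,1} = 0
G_A(11) = 0.
Pile B, S = {1, 2, 5, 6, 7}:
G(0) = 0
G(1) = mex{0} = 1
G(2) = mex{1,0} = 2
G(3) = mex{2,1} = 0
G(4) = mex{0,2} = 1
G(5) = mex{1,0,0} = 2
G(6) = mex{2,1,1,0} = 3
G(7) = mex{3,2,2,1,0} = 4
G(8) = mex{4,3,0,2,1} = 5
G(9) = mex{5,4,1,0,2} = 3
G(10) = mex{3,5,2,1,0} = 4
G(11) = mex{4,3,3,2,1} = 0
G(12) = mex{0,4,4,3,2} = 1
G(13) = mex{1,0,5,4,3} = 2
G(14) = mex{2,1,3,5,4} = 0
G(15) = mex{0,2,4,3,5} = 1
G(16) = mex{1,0,0,4,3} = 2
G(17) = mex{2,1,1,0,4} = 3
G_B(17) = 3.
Pile C, S = {1, 9}:
G(0) = 0
G(1) = mex{0} = 1
G(2) = mex{1} = 0
G(3) = mex{0} = 1
G(4) = mex{1} = 0
G(5) = mex{0} = 1
G(6) = mex{1} = 0
G(7) = mex{0} = 1
G(8) = mex{1} = 0
G(9) = mex{0,0} = 1
G(10) = mex{1,1} = 0
G(11) = mex{0,0} = 1
G(12) = mex{1,1} = 0
G(13) = mex{0,0} = 1
G(14) = mex{1,1} = 0
G_C(14) = 0.
Combined Grundy value = 0 ⊕ 3 ⊕ 0 = 3.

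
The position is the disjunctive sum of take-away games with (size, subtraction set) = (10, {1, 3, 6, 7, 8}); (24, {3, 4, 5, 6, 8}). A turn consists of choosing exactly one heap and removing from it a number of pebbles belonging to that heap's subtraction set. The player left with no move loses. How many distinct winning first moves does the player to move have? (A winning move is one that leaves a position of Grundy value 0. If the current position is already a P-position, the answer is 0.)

Heap A, S = {1, 3, 6, 7, 8}:
n :  0  1  2  3  4  5  6  7  8  9 10
G :  0  1  0  1  0  1  2  3  2  3  2
G_A(10) = 2.
Heap B, S = {3, 4, 5, 6, 8}:
G(0) = 0
G(1) = mex{} = 0
G(2) = mex{} = 0
G(3) = mex{0} = 1
G(4) = mex{0,0} = 1
G(5) = mex{0,0,0} = 1
G(6) = mex{1,0,0,0} = 2
G(7) = mex{1,1,0,0} = 2
G(8) = mex{1,1,1,0,0} = 2
G(9) = mex{2,1,1,1,0} = 3
G(10) = mex{2,2,1,1,0} = 3
G(11) = mex{2,2,2,1,1} = 0
G(12) = mex{3,2,2,2,1} = 0
G(13) = mex{3,3,2,2,1} = 0
G(14) = mex{0,3,3,2,2} = 1
G(15) = mex{0,0,3,3,2} = 1
G(16) = mex{0,0,0,3,2} = 1
G(17) = mex{1,0,0,0,3} = 2
G(18) = mex{1,1,0,0,3} = 2
G(19) = mex{1,1,1,0,0} = 2
G(20) = mex{2,1,1,1,0} = 3
G(21) = mex{2,2,1,1,0} = 3
G(22) = mex{2,2,2,1,1} = 0
G(23) = mex{3,2,2,2,1} = 0
G(24) = mex{3,3,2,2,1} = 0
G_B(24) = 0.
Combined Grundy value = 2 ⊕ 0 = 2.
A winning move leaves total XOR = 0, i.e. changes one component's Grundy value g to g ⊕ X where X is the current total.
Heap A: need g' = 2⊕2 = 0. Options: 10−1→G=3, 10−3→G=3, 10−6→G=0, 10−7→G=1, 10−8→G=0. Hits: 2.
Heap B: need g' = 0⊕2 = 2. Options: 24−3→G=3, 24−4→G=3, 24−5→G=2, 24−6→G=2, 24−8→G=1. Hits: 2.

4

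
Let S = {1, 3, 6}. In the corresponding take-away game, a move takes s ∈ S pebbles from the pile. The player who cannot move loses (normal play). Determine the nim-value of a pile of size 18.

0

n :  0  1  2  3  4  5  6  7  8  9 10 11 12 13 14 15 16 17 18
G :  0  1  0  1  0  1  2  3  2  0  1  0  1  0  1  2  3  2  0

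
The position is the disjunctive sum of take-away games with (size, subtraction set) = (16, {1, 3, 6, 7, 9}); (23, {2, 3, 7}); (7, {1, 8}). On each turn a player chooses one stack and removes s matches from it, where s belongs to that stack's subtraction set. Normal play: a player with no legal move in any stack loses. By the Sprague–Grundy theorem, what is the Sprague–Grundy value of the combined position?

0

Stack A, S = {1, 3, 6, 7, 9}:
n :  0  1  2  3  4  5  6  7  8  9 10 11 12 13 14 15 16
G :  0  1  0  1  0  1  2  3  2  3  2  3  0  1  0  1  0
G_A(16) = 0.
Stack B, S = {2, 3, 7}:
n :  0  1  2  3  4  5  6  7  8  9 10 11 12 13 14 15 16 17 18 19 20 21 22 23
G :  0  0  1  1  2  0  0  1  1  2  0  0  1  1  2  0  0  1  1  2  0  0  1  1
G_B(23) = 1.
Stack C, S = {1, 8}:
n : 0 1 2 3 4 5 6 7
G : 0 1 0 1 0 1 0 1
G_C(7) = 1.
Combined Grundy value = 0 ⊕ 1 ⊕ 1 = 0.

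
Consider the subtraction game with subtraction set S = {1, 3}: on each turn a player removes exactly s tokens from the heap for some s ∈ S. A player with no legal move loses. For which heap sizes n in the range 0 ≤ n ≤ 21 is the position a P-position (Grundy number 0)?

G(0) = 0
G(1) = mex{0} = 1
G(2) = mex{1} = 0
G(3) = mex{0,0} = 1
G(4) = mex{1,1} = 0
G(5) = mex{0,0} = 1
G(6) = mex{1,1} = 0
G(7) = mex{0,0} = 1
G(8) = mex{1,1} = 0
G(9) = mex{0,0} = 1
G(10) = mex{1,1} = 0
G(11) = mex{0,0} = 1
G(12) = mex{1,1} = 0
G(13) = mex{0,0} = 1
G(14) = mex{1,1} = 0
G(15) = mex{0,0} = 1
G(16) = mex{1,1} = 0
G(17) = mex{0,0} = 1
G(18) = mex{1,1} = 0
G(19) = mex{0,0} = 1
G(20) = mex{1,1} = 0
G(21) = mex{0,0} = 1
P-positions are exactly the n with G(n) = 0.

0, 2, 4, 6, 8, 10, 12, 14, 16, 18, 20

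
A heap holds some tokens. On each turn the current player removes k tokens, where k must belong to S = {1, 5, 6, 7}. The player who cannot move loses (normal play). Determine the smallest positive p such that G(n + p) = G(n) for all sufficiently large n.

12

n :  0  1  2  3  4  5  6  7  8  9 10 11 12 13 14 15 16 17 18 19 20 21 22 23 24 25
G :  0  1  0  1  0  1  2  3  2  3  2  3  0  1  0  1  0  1  2  3  2  3  2  3  0  1
G(n+12) = G(n) holds for n = 0,…,6 (a full window of length max(S) = 7), so the sequence is purely periodic with period 12.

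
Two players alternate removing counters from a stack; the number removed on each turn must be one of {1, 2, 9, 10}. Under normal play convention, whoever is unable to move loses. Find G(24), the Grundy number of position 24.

n :  0  1  2  3  4  5  6  7  8  9 10 11 12 13 14 15 16 17 18 19 20 21 22 23 24
G :  0  1  2  0  1  2  0  1  2  3  4  0  1  2  0  1  2  0  1  2  3  4  0  1  2

2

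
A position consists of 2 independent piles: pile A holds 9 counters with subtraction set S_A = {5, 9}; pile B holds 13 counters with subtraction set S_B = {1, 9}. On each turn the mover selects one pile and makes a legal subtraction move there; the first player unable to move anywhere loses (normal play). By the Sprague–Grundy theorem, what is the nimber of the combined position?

0

Pile A, S = {5, 9}:
n : 0 1 2 3 4 5 6 7 8 9
G : 0 0 0 0 0 1 1 1 1 1
G_A(9) = 1.
Pile B, S = {1, 9}:
G(0) = 0
G(1) = mex{0} = 1
G(2) = mex{1} = 0
G(3) = mex{0} = 1
G(4) = mex{1} = 0
G(5) = mex{0} = 1
G(6) = mex{1} = 0
G(7) = mex{0} = 1
G(8) = mex{1} = 0
G(9) = mex{0,0} = 1
G(10) = mex{1,1} = 0
G(11) = mex{0,0} = 1
G(12) = mex{1,1} = 0
G(13) = mex{0,0} = 1
G_B(13) = 1.
Combined Grundy value = 1 ⊕ 1 = 0.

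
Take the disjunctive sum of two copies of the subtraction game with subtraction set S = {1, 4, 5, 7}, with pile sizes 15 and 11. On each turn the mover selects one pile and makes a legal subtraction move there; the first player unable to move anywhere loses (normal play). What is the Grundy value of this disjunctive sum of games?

2

All piles use S = {1, 4, 5, 7}:
G(0) = 0
G(1) = mex{0} = 1
G(2) = mex{1} = 0
G(3) = mex{0} = 1
G(4) = mex{1,0} = 2
G(5) = mex{2,1,0} = 3
G(6) = mex{3,0,1} = 2
G(7) = mex{2,1,0,0} = 3
G(8) = mex{3,2,1,1} = 0
G(9) = mex{0,3,2,0} = 1
G(10) = mex{1,2,3,1} = 0
G(11) = mex{0,3,2,2} = 1
G(12) = mex{1,0,3,3} = 2
G(13) = mex{2,1,0,2} = 3
G(14) = mex{3,0,1,3} = 2
G(15) = mex{2,1,0,0} = 3
Pile A: G(15) = 3.
Pile B: G(11) = 1.
Combined Grundy value = 3 ⊕ 1 = 2.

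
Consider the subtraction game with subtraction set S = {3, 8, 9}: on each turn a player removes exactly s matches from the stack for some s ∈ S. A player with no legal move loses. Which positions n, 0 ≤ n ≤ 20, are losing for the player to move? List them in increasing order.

G(0) = 0
G(1) = mex{} = 0
G(2) = mex{} = 0
G(3) = mex{0} = 1
G(4) = mex{0} = 1
G(5) = mex{0} = 1
G(6) = mex{1} = 0
G(7) = mex{1} = 0
G(8) = mex{1,0} = 2
G(9) = mex{0,0,0} = 1
G(10) = mex{0,0,0} = 1
G(11) = mex{2,1,0} = 3
G(12) = mex{1,1,1} = 0
G(13) = mex{1,1,1} = 0
G(14) = mex{3,0,1} = 2
G(15) = mex{0,0,0} = 1
G(16) = mex{0,2,0} = 1
G(17) = mex{2,1,2} = 0
G(18) = mex{1,1,1} = 0
G(19) = mex{1,3,1} = 0
G(20) = mex{0,0,3} = 1
P-positions are exactly the n with G(n) = 0.

0, 1, 2, 6, 7, 12, 13, 17, 18, 19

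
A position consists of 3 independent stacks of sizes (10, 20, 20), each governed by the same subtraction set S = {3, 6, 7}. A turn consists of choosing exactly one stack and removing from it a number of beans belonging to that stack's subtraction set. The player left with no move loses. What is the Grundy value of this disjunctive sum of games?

All stacks use S = {3, 6, 7}:
n :  0  1  2  3  4  5  6  7  8  9 10 11 12 13 14 15 16 17 18 19 20
G :  0  0  0  1  1  1  2  2  2  3  0  0  0  1  1  1  2  2  2  3  0
Stack A: G(10) = 0.
Stack B: G(20) = 0.
Stack C: G(20) = 0.
Combined Grundy value = 0 ⊕ 0 ⊕ 0 = 0.

0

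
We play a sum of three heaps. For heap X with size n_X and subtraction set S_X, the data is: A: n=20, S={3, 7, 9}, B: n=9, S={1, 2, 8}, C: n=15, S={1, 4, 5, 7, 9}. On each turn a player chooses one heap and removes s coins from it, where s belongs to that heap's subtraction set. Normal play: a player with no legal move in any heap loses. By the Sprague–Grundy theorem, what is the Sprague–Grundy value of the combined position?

Heap A, S = {3, 7, 9}:
n :  0  1  2  3  4  5  6  7  8  9 10 11 12 13 14 15 16 17 18 19 20
G :  0  0  0  1  1  1  0  2  2  1  3  3  0  2  0  1  0  1  0  1  0
G_A(20) = 0.
Heap B, S = {1, 2, 8}:
G(0) = 0
G(1) = mex{0} = 1
G(2) = mex{1,0} = 2
G(3) = mex{2,1} = 0
G(4) = mex{0,2} = 1
G(5) = mex{1,0} = 2
G(6) = mex{2,1} = 0
G(7) = mex{0,2} = 1
G(8) = mex{1,0,0} = 2
G(9) = mex{2,1,1} = 0
G_B(9) = 0.
Heap C, S = {1, 4, 5, 7, 9}:
n :  0  1  2  3  4  5  6  7  8  9 10 11 12 13 14 15
G :  0  1  0  1  2  3  2  3  0  1  0  1  2  3  2  3
G_C(15) = 3.
Combined Grundy value = 0 ⊕ 0 ⊕ 3 = 3.

3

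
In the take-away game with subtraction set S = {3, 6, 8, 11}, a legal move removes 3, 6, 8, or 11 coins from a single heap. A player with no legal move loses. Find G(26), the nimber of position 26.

G(0) = 0
G(1) = mex{} = 0
G(2) = mex{} = 0
G(3) = mex{0} = 1
G(4) = mex{0} = 1
G(5) = mex{0} = 1
G(6) = mex{1,0} = 2
G(7) = mex{1,0} = 2
G(8) = mex{1,0,0} = 2
G(9) = mex{2,1,0} = 3
G(10) = mex{2,1,0} = 3
G(11) = mex{2,1,1,0} = 3
G(12) = mex{3,2,1,0} = 4
G(13) = mex{3,2,1,0} = 4
G(14) = mex{3,2,2,1} = 0
G(15) = mex{4,3,2,1} = 0
G(16) = mex{4,3,2,1} = 0
G(17) = mex{0,3,3,2} = 1
G(18) = mex{0,4,3,2} = 1
G(19) = mex{0,4,3,2} = 1
G(20) = mex{1,0,4,3} = 2
G(21) = mex{1,0,4,3} = 2
G(22) = mex{1,0,0,3} = 2
G(23) = mex{2,1,0,4} = 3
G(24) = mex{2,1,0,4} = 3
G(25) = mex{2,1,1,0} = 3
G(26) = mex{3,2,1,0} = 4

4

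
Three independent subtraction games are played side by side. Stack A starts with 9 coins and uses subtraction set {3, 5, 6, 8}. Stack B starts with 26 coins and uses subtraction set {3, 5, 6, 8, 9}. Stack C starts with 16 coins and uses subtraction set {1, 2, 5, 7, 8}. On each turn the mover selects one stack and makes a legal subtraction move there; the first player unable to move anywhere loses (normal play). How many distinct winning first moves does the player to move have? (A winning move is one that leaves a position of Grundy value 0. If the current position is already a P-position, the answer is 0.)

4

Stack A, S = {3, 5, 6, 8}:
G(0) = 0
G(1) = mex{} = 0
G(2) = mex{} = 0
G(3) = mex{0} = 1
G(4) = mex{0} = 1
G(5) = mex{0,0} = 1
G(6) = mex{1,0,0} = 2
G(7) = mex{1,0,0} = 2
G(8) = mex{1,1,0,0} = 2
G(9) = mex{2,1,1,0} = 3
G_A(9) = 3.
Stack B, S = {3, 5, 6, 8, 9}:
G(0) = 0
G(1) = mex{} = 0
G(2) = mex{} = 0
G(3) = mex{0} = 1
G(4) = mex{0} = 1
G(5) = mex{0,0} = 1
G(6) = mex{1,0,0} = 2
G(7) = mex{1,0,0} = 2
G(8) = mex{1,1,0,0} = 2
G(9) = mex{2,1,1,0,0} = 3
G(10) = mex{2,1,1,0,0} = 3
G(11) = mex{2,2,1,1,0} = 3
G(12) = mex{3,2,2,1,1} = 0
G(13) = mex{3,2,2,1,1} = 0
G(14) = mex{3,3,2,2,1} = 0
G(15) = mex{0,3,3,2,2} = 1
G(16) = mex{0,3,3,2,2} = 1
G(17) = mex{0,0,3,3,2} = 1
G(18) = mex{1,0,0,3,3} = 2
G(19) = mex{1,0,0,3,3} = 2
G(20) = mex{1,1,0,0,3} = 2
G(21) = mex{2,1,1,0,0} = 3
G(22) = mex{2,1,1,0,0} = 3
G(23) = mex{2,2,1,1,0} = 3
G(24) = mex{3,2,2,1,1} = 0
G(25) = mex{3,2,2,1,1} = 0
G(26) = mex{3,3,2,2,1} = 0
G_B(26) = 0.
Stack C, S = {1, 2, 5, 7, 8}:
n :  0  1  2  3  4  5  6  7  8  9 10 11 12 13 14 15 16
G :  0  1  2  0  1  2  0  1  2  0  1  2  0  1  2  0  1
G_C(16) = 1.
Combined Grundy value = 3 ⊕ 0 ⊕ 1 = 2.
A winning move leaves total XOR = 0, i.e. changes one component's Grundy value g to g ⊕ X where X is the current total.
Stack A: need g' = 3⊕2 = 1. Options: 9−3→G=2, 9−5→G=1, 9−6→G=1, 9−8→G=0. Hits: 2.
Stack B: need g' = 0⊕2 = 2. Options: 26−3→G=3, 26−5→G=3, 26−6→G=2, 26−8→G=2, 26−9→G=1. Hits: 2.
Stack C: need g' = 1⊕2 = 3. Options: 16−1→G=0, 16−2→G=2, 16−5→G=2, 16−7→G=0, 16−8→G=2. Hits: 0.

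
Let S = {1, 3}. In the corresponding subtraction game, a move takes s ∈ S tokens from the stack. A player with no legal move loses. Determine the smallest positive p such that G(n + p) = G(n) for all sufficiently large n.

G(0) = 0
G(1) = mex{0} = 1
G(2) = mex{1} = 0
G(3) = mex{0,0} = 1
G(4) = mex{1,1} = 0
G(5) = mex{0,0} = 1
G(6) = mex{1,1} = 0
G(7) = mex{0,0} = 1
G(8) = mex{1,1} = 0
G(9) = mex{0,0} = 1
G(10) = mex{1,1} = 0
G(11) = mex{0,0} = 1
G(12) = mex{1,1} = 0
G(13) = mex{0,0} = 1
G(14) = mex{1,1} = 0
G(n+2) = G(n) holds for n = 0,…,2 (a full window of length max(S) = 3), so the sequence is purely periodic with period 2.

2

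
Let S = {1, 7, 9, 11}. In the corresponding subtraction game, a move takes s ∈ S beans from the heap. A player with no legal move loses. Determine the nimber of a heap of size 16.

G(0) = 0
G(1) = mex{0} = 1
G(2) = mex{1} = 0
G(3) = mex{0} = 1
G(4) = mex{1} = 0
G(5) = mex{0} = 1
G(6) = mex{1} = 0
G(7) = mex{0,0} = 1
G(8) = mex{1,1} = 0
G(9) = mex{0,0,0} = 1
G(10) = mex{1,1,1} = 0
G(11) = mex{0,0,0,0} = 1
G(12) = mex{1,1,1,1} = 0
G(13) = mex{0,0,0,0} = 1
G(14) = mex{1,1,1,1} = 0
G(15) = mex{0,0,0,0} = 1
G(16) = mex{1,1,1,1} = 0

0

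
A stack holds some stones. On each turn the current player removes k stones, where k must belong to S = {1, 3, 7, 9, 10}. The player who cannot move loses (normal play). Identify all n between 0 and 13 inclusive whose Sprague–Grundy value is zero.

n :  0  1  2  3  4  5  6  7  8  9 10 11 12 13
G :  0  1  0  1  0  1  0  1  0  1  2  3  2  3
P-positions are exactly the n with G(n) = 0.

0, 2, 4, 6, 8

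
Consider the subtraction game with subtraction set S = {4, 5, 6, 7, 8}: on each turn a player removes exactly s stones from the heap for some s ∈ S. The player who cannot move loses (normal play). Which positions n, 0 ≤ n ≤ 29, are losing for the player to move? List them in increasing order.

0, 1, 2, 3, 12, 13, 14, 15, 24, 25, 26, 27

G(0) = 0
G(1) = mex{} = 0
G(2) = mex{} = 0
G(3) = mex{} = 0
G(4) = mex{0} = 1
G(5) = mex{0,0} = 1
G(6) = mex{0,0,0} = 1
G(7) = mex{0,0,0,0} = 1
G(8) = mex{1,0,0,0,0} = 2
G(9) = mex{1,1,0,0,0} = 2
G(10) = mex{1,1,1,0,0} = 2
G(11) = mex{1,1,1,1,0} = 2
G(12) = mex{2,1,1,1,1} = 0
G(13) = mex{2,2,1,1,1} = 0
G(14) = mex{2,2,2,1,1} = 0
G(15) = mex{2,2,2,2,1} = 0
G(16) = mex{0,2,2,2,2} = 1
G(17) = mex{0,0,2,2,2} = 1
G(18) = mex{0,0,0,2,2} = 1
G(19) = mex{0,0,0,0,2} = 1
G(20) = mex{1,0,0,0,0} = 2
G(21) = mex{1,1,0,0,0} = 2
G(22) = mex{1,1,1,0,0} = 2
G(23) = mex{1,1,1,1,0} = 2
G(24) = mex{2,1,1,1,1} = 0
G(25) = mex{2,2,1,1,1} = 0
G(26) = mex{2,2,2,1,1} = 0
G(27) = mex{2,2,2,2,1} = 0
G(28) = mex{0,2,2,2,2} = 1
G(29) = mex{0,0,2,2,2} = 1
P-positions are exactly the n with G(n) = 0.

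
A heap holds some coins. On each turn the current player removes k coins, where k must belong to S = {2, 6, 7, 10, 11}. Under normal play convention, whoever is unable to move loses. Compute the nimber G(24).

G(0) = 0
G(1) = mex{} = 0
G(2) = mex{0} = 1
G(3) = mex{0} = 1
G(4) = mex{1} = 0
G(5) = mex{1} = 0
G(6) = mex{0,0} = 1
G(7) = mex{0,0,0} = 1
G(8) = mex{1,1,0} = 2
G(9) = mex{1,1,1} = 0
G(10) = mex{2,0,1,0} = 3
G(11) = mex{0,0,0,0,0} = 1
G(12) = mex{3,1,0,1,0} = 2
G(13) = mex{1,1,1,1,1} = 0
G(14) = mex{2,2,1,0,1} = 3
G(15) = mex{0,0,2,0,0} = 1
G(16) = mex{3,3,0,1,0} = 2
G(17) = mex{1,1,3,1,1} = 0
G(18) = mex{2,2,1,2,1} = 0
G(19) = mex{0,0,2,0,2} = 1
G(20) = mex{0,3,0,3,0} = 1
G(21) = mex{1,1,3,1,3} = 0
G(22) = mex{1,2,1,2,1} = 0
G(23) = mex{0,0,2,0,2} = 1
G(24) = mex{0,0,0,3,0} = 1

1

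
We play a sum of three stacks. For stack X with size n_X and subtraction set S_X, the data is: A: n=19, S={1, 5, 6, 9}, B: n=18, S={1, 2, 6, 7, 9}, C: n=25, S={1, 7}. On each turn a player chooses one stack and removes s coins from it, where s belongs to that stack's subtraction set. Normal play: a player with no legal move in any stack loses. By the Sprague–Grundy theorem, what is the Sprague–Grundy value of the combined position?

0

Stack A, S = {1, 5, 6, 9}:
G(0) = 0
G(1) = mex{0} = 1
G(2) = mex{1} = 0
G(3) = mex{0} = 1
G(4) = mex{1} = 0
G(5) = mex{0,0} = 1
G(6) = mex{1,1,0} = 2
G(7) = mex{2,0,1} = 3
G(8) = mex{3,1,0} = 2
G(9) = mex{2,0,1,0} = 3
G(10) = mex{3,1,0,1} = 2
G(11) = mex{2,2,1,0} = 3
G(12) = mex{3,3,2,1} = 0
G(13) = mex{0,2,3,0} = 1
G(14) = mex{1,3,2,1} = 0
G(15) = mex{0,2,3,2} = 1
G(16) = mex{1,3,2,3} = 0
G(17) = mex{0,0,3,2} = 1
G(18) = mex{1,1,0,3} = 2
G(19) = mex{2,0,1,2} = 3
G_A(19) = 3.
Stack B, S = {1, 2, 6, 7, 9}:
n :  0  1  2  3  4  5  6  7  8  9 10 11 12 13 14 15 16 17 18
G :  0  1  2  0  1  2  3  4  0  1  2  0  1  2  3  4  0  1  2
G_B(18) = 2.
Stack C, S = {1, 7}:
n :  0  1  2  3  4  5  6  7  8  9 10 11 12 13 14 15 16 17 18 19 20 21 22 23 24 25
G :  0  1  0  1  0  1  0  1  0  1  0  1  0  1  0  1  0  1  0  1  0  1  0  1  0  1
G_C(25) = 1.
Combined Grundy value = 3 ⊕ 2 ⊕ 1 = 0.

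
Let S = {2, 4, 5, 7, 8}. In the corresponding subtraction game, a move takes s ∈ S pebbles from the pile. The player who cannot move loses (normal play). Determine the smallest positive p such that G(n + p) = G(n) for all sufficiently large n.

10

n :  0  1  2  3  4  5  6  7  8  9 10 11 12 13 14 15 16 17 18 19 20 21
G :  0  0  1  1  2  2  3  3  4  4  0  0  1  1  2  2  3  3  4  4  0  0
G(n+10) = G(n) holds for n = 0,…,7 (a full window of length max(S) = 8), so the sequence is purely periodic with period 10.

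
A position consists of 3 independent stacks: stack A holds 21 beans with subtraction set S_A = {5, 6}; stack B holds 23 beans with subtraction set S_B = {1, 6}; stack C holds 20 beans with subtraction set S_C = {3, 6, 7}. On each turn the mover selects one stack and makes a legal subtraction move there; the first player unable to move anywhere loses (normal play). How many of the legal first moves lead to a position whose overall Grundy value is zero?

2

Stack A, S = {5, 6}:
n :  0  1  2  3  4  5  6  7  8  9 10 11 12 13 14 15 16 17 18 19 20 21
G :  0  0  0  0  0  1  1  1  1  1  2  0  0  0  0  0  1  1  1  1  1  2
G_A(21) = 2.
Stack B, S = {1, 6}:
n :  0  1  2  3  4  5  6  7  8  9 10 11 12 13 14 15 16 17 18 19 20 21 22 23
G :  0  1  0  1  0  1  2  0  1  0  1  0  1  2  0  1  0  1  0  1  2  0  1  0
G_B(23) = 0.
Stack C, S = {3, 6, 7}:
n :  0  1  2  3  4  5  6  7  8  9 10 11 12 13 14 15 16 17 18 19 20
G :  0  0  0  1  1  1  2  2  2  3  0  0  0  1  1  1  2  2  2  3  0
G_C(20) = 0.
Combined Grundy value = 2 ⊕ 0 ⊕ 0 = 2.
A winning move leaves total XOR = 0, i.e. changes one component's Grundy value g to g ⊕ X where X is the current total.
Stack A: need g' = 2⊕2 = 0. Options: 21−5→G=1, 21−6→G=0. Hits: 1.
Stack B: need g' = 0⊕2 = 2. Options: 23−1→G=1, 23−6→G=1. Hits: 0.
Stack C: need g' = 0⊕2 = 2. Options: 20−3→G=2, 20−6→G=1, 20−7→G=1. Hits: 1.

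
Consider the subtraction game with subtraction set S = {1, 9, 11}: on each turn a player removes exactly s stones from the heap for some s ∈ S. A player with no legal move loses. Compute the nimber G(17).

G(0) = 0
G(1) = mex{0} = 1
G(2) = mex{1} = 0
G(3) = mex{0} = 1
G(4) = mex{1} = 0
G(5) = mex{0} = 1
G(6) = mex{1} = 0
G(7) = mex{0} = 1
G(8) = mex{1} = 0
G(9) = mex{0,0} = 1
G(10) = mex{1,1} = 0
G(11) = mex{0,0,0} = 1
G(12) = mex{1,1,1} = 0
G(13) = mex{0,0,0} = 1
G(14) = mex{1,1,1} = 0
G(15) = mex{0,0,0} = 1
G(16) = mex{1,1,1} = 0
G(17) = mex{0,0,0} = 1

1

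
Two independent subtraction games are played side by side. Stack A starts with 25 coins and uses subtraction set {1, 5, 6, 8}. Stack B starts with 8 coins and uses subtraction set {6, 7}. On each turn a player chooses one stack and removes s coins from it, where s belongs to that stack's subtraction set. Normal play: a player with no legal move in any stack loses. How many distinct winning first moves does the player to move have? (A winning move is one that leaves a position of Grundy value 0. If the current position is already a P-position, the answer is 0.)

0

Stack A, S = {1, 5, 6, 8}:
G(0) = 0
G(1) = mex{0} = 1
G(2) = mex{1} = 0
G(3) = mex{0} = 1
G(4) = mex{1} = 0
G(5) = mex{0,0} = 1
G(6) = mex{1,1,0} = 2
G(7) = mex{2,0,1} = 3
G(8) = mex{3,1,0,0} = 2
G(9) = mex{2,0,1,1} = 3
G(10) = mex{3,1,0,0} = 2
G(11) = mex{2,2,1,1} = 0
G(12) = mex{0,3,2,0} = 1
G(13) = mex{1,2,3,1} = 0
G(14) = mex{0,3,2,2} = 1
G(15) = mex{1,2,3,3} = 0
G(16) = mex{0,0,2,2} = 1
G(17) = mex{1,1,0,3} = 2
G(18) = mex{2,0,1,2} = 3
G(19) = mex{3,1,0,0} = 2
G(20) = mex{2,0,1,1} = 3
G(21) = mex{3,1,0,0} = 2
G(22) = mex{2,2,1,1} = 0
G(23) = mex{0,3,2,0} = 1
G(24) = mex{1,2,3,1} = 0
G(25) = mex{0,3,2,2} = 1
G_A(25) = 1.
Stack B, S = {6, 7}:
G(0) = 0
G(1) = mex{} = 0
G(2) = mex{} = 0
G(3) = mex{} = 0
G(4) = mex{} = 0
G(5) = mex{} = 0
G(6) = mex{0} = 1
G(7) = mex{0,0} = 1
G(8) = mex{0,0} = 1
G_B(8) = 1.
Combined Grundy value = 1 ⊕ 1 = 0.
A winning move leaves total XOR = 0, i.e. changes one component's Grundy value g to g ⊕ X where X is the current total.
Stack A: target g' = 1⊕0 = 1, but every legal move changes the Grundy value (mex property), so 0 moves.
Stack B: target g' = 1⊕0 = 1, but every legal move changes the Grundy value (mex property), so 0 moves.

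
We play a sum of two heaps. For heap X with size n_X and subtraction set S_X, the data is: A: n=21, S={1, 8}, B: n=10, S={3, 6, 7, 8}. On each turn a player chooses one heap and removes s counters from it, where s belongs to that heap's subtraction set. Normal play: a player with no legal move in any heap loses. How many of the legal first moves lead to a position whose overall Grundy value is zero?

Heap A, S = {1, 8}:
n :  0  1  2  3  4  5  6  7  8  9 10 11 12 13 14 15 16 17 18 19 20 21
G :  0  1  0  1  0  1  0  1  2  0  1  0  1  0  1  0  1  2  0  1  0  1
G_A(21) = 1.
Heap B, S = {3, 6, 7, 8}:
G(0) = 0
G(1) = mex{} = 0
G(2) = mex{} = 0
G(3) = mex{0} = 1
G(4) = mex{0} = 1
G(5) = mex{0} = 1
G(6) = mex{1,0} = 2
G(7) = mex{1,0,0} = 2
G(8) = mex{1,0,0,0} = 2
G(9) = mex{2,1,0,0} = 3
G(10) = mex{2,1,1,0} = 3
G_B(10) = 3.
Combined Grundy value = 1 ⊕ 3 = 2.
A winning move leaves total XOR = 0, i.e. changes one component's Grundy value g to g ⊕ X where X is the current total.
Heap A: need g' = 1⊕2 = 3. Options: 21−1→G=0, 21−8→G=0. Hits: 0.
Heap B: need g' = 3⊕2 = 1. Options: 10−3→G=2, 10−6→G=1, 10−7→G=1, 10−8→G=0. Hits: 2.

2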